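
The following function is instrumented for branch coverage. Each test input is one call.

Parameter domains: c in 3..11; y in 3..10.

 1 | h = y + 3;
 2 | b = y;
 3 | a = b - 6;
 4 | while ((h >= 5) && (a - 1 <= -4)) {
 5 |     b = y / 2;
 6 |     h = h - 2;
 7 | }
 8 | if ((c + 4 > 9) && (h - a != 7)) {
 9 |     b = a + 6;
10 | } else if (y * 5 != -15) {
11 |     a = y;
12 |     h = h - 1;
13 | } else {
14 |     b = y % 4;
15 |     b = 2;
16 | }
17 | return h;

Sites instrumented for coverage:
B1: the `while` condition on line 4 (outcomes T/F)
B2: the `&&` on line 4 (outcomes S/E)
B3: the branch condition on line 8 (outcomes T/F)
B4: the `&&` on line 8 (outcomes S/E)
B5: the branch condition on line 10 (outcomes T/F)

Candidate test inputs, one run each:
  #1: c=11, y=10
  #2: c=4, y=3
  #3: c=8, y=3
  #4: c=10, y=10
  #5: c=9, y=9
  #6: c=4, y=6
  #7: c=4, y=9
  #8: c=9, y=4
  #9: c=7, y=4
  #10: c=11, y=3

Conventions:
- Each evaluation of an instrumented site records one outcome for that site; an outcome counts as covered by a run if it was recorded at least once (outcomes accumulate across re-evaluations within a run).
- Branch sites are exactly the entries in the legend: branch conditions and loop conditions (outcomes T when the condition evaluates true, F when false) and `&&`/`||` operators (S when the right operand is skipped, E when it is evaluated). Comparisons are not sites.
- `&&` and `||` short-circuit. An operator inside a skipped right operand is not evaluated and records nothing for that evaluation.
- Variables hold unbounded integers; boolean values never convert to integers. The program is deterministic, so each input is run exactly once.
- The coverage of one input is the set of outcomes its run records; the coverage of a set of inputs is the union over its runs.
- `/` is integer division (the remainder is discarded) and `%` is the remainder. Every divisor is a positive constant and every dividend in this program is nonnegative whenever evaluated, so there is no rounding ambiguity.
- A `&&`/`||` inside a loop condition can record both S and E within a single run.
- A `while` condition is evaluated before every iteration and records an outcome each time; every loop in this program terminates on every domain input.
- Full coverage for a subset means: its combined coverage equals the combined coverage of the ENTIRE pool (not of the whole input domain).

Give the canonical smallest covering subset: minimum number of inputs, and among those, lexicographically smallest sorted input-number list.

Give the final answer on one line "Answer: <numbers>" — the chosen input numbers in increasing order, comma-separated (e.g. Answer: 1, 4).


input #1, c=11, y=10: events B2->E, B1->F, B4->E, B3->T; outcomes B1=F, B2=E, B3=T, B4=E
input #2, c=4, y=3: events B2->E, B1->T, B2->S, B1->F, B4->S, B3->F, B5->T; outcomes B1=T, B1=F, B2=S, B2=E, B3=F, B4=S, B5=T
input #3, c=8, y=3: events B2->E, B1->T, B2->S, B1->F, B4->E, B3->F, B5->T; outcomes B1=T, B1=F, B2=S, B2=E, B3=F, B4=E, B5=T
input #4, c=10, y=10: events B2->E, B1->F, B4->E, B3->T; outcomes B1=F, B2=E, B3=T, B4=E
input #5, c=9, y=9: events B2->E, B1->F, B4->E, B3->T; outcomes B1=F, B2=E, B3=T, B4=E
input #6, c=4, y=6: events B2->E, B1->F, B4->S, B3->F, B5->T; outcomes B1=F, B2=E, B3=F, B4=S, B5=T
input #7, c=4, y=9: events B2->E, B1->F, B4->S, B3->F, B5->T; outcomes B1=F, B2=E, B3=F, B4=S, B5=T
input #8, c=9, y=4: events B2->E, B1->F, B4->E, B3->T; outcomes B1=F, B2=E, B3=T, B4=E
input #9, c=7, y=4: events B2->E, B1->F, B4->E, B3->T; outcomes B1=F, B2=E, B3=T, B4=E
input #10, c=11, y=3: events B2->E, B1->T, B2->S, B1->F, B4->E, B3->F, B5->T; outcomes B1=T, B1=F, B2=S, B2=E, B3=F, B4=E, B5=T
pool-wide coverage (9 outcomes): B1=T, B1=F, B2=S, B2=E, B3=T, B3=F, B4=S, B4=E, B5=T
no size-1 subset reaches all 9 outcomes (best union: 7/9)
inputs {1, 2} (size 2) cover everything; no size-2 subset with a lexicographically smaller index list covers all 9
Answer: 1, 2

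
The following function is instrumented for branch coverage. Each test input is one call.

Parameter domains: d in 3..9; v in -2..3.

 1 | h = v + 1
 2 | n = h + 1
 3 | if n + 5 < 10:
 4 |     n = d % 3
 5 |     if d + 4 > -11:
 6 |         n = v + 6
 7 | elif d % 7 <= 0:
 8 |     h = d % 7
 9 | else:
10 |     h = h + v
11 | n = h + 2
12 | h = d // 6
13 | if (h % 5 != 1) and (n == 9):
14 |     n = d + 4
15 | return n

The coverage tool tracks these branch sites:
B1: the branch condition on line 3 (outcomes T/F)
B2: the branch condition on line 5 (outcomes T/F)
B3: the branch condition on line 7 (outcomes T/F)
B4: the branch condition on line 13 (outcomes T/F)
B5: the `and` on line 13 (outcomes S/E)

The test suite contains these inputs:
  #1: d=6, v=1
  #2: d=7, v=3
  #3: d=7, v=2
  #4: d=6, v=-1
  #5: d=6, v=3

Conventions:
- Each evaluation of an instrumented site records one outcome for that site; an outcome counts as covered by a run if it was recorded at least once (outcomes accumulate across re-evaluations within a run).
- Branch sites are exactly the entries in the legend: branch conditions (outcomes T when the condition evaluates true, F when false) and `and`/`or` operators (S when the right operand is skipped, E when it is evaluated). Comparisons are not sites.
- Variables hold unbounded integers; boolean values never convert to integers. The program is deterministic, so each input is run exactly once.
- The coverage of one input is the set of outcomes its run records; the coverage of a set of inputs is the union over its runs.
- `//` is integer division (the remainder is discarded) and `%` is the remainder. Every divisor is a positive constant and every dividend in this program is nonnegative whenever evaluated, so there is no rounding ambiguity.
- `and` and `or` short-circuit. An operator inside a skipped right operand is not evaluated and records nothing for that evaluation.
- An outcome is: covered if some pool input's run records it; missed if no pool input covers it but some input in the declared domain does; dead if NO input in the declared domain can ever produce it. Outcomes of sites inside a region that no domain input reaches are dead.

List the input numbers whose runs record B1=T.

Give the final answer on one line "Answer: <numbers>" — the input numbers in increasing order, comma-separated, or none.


input #1 (d=6, v=1): records B1=T
input #2 (d=7, v=3): does not record B1=T
input #3 (d=7, v=2): records B1=T
input #4 (d=6, v=-1): records B1=T
input #5 (d=6, v=3): does not record B1=T
Answer: 1, 3, 4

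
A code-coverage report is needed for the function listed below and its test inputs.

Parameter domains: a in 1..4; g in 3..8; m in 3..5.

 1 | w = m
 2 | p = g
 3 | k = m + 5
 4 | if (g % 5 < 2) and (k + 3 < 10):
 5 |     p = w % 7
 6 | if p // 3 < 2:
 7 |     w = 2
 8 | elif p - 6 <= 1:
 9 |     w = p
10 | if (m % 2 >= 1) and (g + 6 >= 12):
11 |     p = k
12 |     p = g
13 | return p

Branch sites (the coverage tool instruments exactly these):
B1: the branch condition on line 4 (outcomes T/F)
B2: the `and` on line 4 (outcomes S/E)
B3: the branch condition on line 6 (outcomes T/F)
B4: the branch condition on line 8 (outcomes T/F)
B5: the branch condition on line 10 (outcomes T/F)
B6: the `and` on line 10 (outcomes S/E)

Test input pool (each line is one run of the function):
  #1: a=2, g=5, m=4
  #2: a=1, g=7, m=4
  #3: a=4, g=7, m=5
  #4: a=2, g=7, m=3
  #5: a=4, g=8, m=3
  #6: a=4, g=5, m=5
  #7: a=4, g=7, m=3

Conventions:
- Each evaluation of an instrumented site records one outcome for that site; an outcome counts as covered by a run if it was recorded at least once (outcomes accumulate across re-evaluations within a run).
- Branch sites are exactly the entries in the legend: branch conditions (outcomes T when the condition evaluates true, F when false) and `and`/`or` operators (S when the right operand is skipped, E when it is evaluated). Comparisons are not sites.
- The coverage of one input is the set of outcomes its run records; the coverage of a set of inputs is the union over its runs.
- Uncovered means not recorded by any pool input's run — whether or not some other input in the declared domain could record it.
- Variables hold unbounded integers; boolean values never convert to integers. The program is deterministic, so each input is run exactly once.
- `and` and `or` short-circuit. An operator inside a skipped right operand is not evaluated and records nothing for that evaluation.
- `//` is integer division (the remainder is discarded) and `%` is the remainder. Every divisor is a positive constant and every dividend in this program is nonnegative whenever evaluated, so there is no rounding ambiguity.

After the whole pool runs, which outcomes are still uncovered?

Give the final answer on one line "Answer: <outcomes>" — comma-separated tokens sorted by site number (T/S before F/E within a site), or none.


#1 (a=2, g=5, m=4) -> B2->E, B1->F, B3->T, B6->S, B5->F; covered: B1=F, B2=E, B3=T, B5=F, B6=S
#2 (a=1, g=7, m=4) -> B2->S, B1->F, B3->F, B4->T, B6->S, B5->F; covered: B1=F, B2=S, B3=F, B4=T, B5=F, B6=S
#3 (a=4, g=7, m=5) -> B2->S, B1->F, B3->F, B4->T, B6->E, B5->T; covered: B1=F, B2=S, B3=F, B4=T, B5=T, B6=E
#4 (a=2, g=7, m=3) -> B2->S, B1->F, B3->F, B4->T, B6->E, B5->T; covered: B1=F, B2=S, B3=F, B4=T, B5=T, B6=E
#5 (a=4, g=8, m=3) -> B2->S, B1->F, B3->F, B4->F, B6->E, B5->T; covered: B1=F, B2=S, B3=F, B4=F, B5=T, B6=E
#6 (a=4, g=5, m=5) -> B2->E, B1->F, B3->T, B6->E, B5->F; covered: B1=F, B2=E, B3=T, B5=F, B6=E
#7 (a=4, g=7, m=3) -> B2->S, B1->F, B3->F, B4->T, B6->E, B5->T; covered: B1=F, B2=S, B3=F, B4=T, B5=T, B6=E
union over the pool: B1=F, B2=S, B2=E, B3=T, B3=F, B4=T, B4=F, B5=T, B5=F, B6=S, B6=E
uncovered (1 of 12): B1=T
Answer: B1=T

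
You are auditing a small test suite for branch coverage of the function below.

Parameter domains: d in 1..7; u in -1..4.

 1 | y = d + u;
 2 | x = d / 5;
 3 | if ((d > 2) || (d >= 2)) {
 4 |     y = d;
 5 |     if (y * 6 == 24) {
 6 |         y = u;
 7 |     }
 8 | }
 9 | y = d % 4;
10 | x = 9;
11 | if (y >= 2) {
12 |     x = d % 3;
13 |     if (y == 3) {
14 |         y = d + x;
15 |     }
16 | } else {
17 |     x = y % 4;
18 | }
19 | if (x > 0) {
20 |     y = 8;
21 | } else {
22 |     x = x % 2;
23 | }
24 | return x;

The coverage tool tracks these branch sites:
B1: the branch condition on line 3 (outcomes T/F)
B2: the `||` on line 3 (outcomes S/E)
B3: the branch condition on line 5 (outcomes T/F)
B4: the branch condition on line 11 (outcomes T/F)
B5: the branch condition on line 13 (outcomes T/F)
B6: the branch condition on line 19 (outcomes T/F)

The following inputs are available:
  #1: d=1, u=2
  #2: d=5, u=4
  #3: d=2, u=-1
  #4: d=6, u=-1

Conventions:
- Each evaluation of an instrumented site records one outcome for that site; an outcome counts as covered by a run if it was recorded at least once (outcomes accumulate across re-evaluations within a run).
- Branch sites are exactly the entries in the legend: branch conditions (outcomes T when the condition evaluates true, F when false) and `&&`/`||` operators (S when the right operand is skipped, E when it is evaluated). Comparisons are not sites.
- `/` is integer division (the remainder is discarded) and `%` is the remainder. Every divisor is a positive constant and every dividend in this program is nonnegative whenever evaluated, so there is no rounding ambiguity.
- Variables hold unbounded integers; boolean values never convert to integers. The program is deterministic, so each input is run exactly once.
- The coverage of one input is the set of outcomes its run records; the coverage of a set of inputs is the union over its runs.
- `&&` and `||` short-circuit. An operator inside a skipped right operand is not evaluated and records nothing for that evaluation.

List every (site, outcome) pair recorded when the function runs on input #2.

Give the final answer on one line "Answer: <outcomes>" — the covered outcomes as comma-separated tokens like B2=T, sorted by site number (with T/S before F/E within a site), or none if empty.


Running input #2 (d=5, u=4), event by event:
  B2->S, B1->T, B3->F, B4->F, B6->T
deduplicating events, the covered set is: B1=T, B2=S, B3=F, B4=F, B6=T
Answer: B1=T, B2=S, B3=F, B4=F, B6=T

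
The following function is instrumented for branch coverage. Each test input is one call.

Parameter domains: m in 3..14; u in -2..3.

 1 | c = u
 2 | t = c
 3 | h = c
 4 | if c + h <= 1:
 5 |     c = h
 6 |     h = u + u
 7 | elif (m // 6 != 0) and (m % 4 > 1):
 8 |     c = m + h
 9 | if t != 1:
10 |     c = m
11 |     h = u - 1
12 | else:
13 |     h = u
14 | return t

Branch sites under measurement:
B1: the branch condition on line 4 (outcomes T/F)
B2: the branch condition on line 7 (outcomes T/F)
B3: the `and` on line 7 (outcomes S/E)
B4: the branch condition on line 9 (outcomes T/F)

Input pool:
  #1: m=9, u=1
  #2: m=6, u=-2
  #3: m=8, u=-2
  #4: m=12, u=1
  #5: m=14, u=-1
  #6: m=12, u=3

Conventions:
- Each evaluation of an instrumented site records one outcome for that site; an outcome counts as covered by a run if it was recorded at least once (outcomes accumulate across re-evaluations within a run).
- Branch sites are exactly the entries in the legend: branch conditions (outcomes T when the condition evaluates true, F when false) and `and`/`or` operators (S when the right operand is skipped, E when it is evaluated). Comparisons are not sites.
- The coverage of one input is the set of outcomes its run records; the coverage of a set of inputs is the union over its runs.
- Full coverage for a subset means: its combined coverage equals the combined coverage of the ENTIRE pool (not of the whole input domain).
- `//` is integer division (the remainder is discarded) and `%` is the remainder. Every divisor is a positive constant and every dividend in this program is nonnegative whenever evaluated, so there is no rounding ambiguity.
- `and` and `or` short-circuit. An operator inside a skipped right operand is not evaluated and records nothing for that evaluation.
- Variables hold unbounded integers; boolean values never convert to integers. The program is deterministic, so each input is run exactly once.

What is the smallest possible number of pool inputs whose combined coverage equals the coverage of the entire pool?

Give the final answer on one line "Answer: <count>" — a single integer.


run #1 (m=9, u=1) runs B1->F, B3->E, B2->F, B4->F; records B1=F, B2=F, B3=E, B4=F
run #2 (m=6, u=-2) runs B1->T, B4->T; records B1=T, B4=T
run #3 (m=8, u=-2) runs B1->T, B4->T; records B1=T, B4=T
run #4 (m=12, u=1) runs B1->F, B3->E, B2->F, B4->F; records B1=F, B2=F, B3=E, B4=F
run #5 (m=14, u=-1) runs B1->T, B4->T; records B1=T, B4=T
run #6 (m=12, u=3) runs B1->F, B3->E, B2->F, B4->T; records B1=F, B2=F, B3=E, B4=T
the full pool covers 6 outcomes: B1=T, B1=F, B2=F, B3=E, B4=T, B4=F
checked all size-1 subsets: none covers 6 outcomes (max 4/6)
inputs {1, 2} (size 2) cover everything; no size-2 subset with a lexicographically smaller index list covers all 6
Answer: 2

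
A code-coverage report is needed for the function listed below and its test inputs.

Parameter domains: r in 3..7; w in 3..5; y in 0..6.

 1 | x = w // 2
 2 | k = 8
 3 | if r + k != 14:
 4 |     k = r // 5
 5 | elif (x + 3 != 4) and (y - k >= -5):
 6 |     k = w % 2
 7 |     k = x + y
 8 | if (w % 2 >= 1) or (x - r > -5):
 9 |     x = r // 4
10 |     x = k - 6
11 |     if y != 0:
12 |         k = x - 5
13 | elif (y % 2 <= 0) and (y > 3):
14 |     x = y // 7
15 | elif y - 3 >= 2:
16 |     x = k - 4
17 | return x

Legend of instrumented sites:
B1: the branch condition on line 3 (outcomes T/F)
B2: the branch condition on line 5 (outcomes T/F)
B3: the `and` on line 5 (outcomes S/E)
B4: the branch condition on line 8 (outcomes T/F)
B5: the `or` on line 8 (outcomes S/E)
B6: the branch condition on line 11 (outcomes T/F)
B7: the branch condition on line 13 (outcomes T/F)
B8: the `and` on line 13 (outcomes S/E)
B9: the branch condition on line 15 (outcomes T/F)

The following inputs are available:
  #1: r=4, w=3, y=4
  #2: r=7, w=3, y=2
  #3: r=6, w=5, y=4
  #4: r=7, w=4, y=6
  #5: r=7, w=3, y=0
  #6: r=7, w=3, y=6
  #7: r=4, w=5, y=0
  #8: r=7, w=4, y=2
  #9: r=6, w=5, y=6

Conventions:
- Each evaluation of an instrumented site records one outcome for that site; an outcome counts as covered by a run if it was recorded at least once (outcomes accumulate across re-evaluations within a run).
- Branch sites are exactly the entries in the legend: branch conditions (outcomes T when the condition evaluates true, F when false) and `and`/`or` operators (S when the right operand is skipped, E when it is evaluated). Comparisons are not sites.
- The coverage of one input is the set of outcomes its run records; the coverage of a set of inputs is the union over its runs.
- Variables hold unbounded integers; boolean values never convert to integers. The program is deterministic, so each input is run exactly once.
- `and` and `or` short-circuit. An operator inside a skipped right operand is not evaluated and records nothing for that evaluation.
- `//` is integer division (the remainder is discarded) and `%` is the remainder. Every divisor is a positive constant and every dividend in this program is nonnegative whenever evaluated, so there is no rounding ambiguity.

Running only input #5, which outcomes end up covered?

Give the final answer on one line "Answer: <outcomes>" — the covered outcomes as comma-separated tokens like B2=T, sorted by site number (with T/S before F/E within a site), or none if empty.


Running input #5 (r=7, w=3, y=0), event by event:
  B1->T, B5->S, B4->T, B6->F
as a set, this run covers: B1=T, B4=T, B5=S, B6=F
Answer: B1=T, B4=T, B5=S, B6=F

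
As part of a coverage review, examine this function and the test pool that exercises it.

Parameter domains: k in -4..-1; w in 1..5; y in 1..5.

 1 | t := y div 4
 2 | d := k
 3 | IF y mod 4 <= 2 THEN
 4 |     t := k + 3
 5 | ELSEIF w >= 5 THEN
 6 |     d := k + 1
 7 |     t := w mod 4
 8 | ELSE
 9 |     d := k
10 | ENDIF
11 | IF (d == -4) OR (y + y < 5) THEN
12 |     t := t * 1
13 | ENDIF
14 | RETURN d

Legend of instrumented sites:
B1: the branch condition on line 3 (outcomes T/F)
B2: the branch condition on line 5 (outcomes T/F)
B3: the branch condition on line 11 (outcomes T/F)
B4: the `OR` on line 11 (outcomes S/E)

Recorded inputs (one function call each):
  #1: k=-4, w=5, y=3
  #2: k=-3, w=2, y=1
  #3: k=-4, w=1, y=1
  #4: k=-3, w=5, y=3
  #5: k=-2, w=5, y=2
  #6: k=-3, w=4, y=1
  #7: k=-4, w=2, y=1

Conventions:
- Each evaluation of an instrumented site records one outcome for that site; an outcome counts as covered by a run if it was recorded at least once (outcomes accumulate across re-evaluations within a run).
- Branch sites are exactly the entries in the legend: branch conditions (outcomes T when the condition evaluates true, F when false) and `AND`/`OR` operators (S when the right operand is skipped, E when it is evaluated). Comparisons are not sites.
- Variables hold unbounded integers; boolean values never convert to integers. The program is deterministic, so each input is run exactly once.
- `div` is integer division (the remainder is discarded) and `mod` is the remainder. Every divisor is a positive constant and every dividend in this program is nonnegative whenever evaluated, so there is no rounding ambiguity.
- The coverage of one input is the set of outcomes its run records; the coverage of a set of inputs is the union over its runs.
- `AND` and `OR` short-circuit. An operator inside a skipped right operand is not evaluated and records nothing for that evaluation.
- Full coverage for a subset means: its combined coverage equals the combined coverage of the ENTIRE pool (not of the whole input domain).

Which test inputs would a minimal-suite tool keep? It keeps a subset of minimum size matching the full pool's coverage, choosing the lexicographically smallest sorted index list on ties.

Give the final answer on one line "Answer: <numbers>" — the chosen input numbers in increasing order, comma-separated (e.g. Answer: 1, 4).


test 1 (k=-4, w=5, y=3) hits B1=F, B2=T, B3=F, B4=E
test 2 (k=-3, w=2, y=1) hits B1=T, B3=T, B4=E
test 3 (k=-4, w=1, y=1) hits B1=T, B3=T, B4=S
test 4 (k=-3, w=5, y=3) hits B1=F, B2=T, B3=F, B4=E
test 5 (k=-2, w=5, y=2) hits B1=T, B3=T, B4=E
test 6 (k=-3, w=4, y=1) hits B1=T, B3=T, B4=E
test 7 (k=-4, w=2, y=1) hits B1=T, B3=T, B4=S
together the pool reaches 7 outcomes: B1=T, B1=F, B2=T, B3=T, B3=F, B4=S, B4=E
no size-1 subset reaches all 7 outcomes (best union: 4/7)
inputs {1, 3} (size 2) cover everything; no size-2 subset with a lexicographically smaller index list covers all 7
Answer: 1, 3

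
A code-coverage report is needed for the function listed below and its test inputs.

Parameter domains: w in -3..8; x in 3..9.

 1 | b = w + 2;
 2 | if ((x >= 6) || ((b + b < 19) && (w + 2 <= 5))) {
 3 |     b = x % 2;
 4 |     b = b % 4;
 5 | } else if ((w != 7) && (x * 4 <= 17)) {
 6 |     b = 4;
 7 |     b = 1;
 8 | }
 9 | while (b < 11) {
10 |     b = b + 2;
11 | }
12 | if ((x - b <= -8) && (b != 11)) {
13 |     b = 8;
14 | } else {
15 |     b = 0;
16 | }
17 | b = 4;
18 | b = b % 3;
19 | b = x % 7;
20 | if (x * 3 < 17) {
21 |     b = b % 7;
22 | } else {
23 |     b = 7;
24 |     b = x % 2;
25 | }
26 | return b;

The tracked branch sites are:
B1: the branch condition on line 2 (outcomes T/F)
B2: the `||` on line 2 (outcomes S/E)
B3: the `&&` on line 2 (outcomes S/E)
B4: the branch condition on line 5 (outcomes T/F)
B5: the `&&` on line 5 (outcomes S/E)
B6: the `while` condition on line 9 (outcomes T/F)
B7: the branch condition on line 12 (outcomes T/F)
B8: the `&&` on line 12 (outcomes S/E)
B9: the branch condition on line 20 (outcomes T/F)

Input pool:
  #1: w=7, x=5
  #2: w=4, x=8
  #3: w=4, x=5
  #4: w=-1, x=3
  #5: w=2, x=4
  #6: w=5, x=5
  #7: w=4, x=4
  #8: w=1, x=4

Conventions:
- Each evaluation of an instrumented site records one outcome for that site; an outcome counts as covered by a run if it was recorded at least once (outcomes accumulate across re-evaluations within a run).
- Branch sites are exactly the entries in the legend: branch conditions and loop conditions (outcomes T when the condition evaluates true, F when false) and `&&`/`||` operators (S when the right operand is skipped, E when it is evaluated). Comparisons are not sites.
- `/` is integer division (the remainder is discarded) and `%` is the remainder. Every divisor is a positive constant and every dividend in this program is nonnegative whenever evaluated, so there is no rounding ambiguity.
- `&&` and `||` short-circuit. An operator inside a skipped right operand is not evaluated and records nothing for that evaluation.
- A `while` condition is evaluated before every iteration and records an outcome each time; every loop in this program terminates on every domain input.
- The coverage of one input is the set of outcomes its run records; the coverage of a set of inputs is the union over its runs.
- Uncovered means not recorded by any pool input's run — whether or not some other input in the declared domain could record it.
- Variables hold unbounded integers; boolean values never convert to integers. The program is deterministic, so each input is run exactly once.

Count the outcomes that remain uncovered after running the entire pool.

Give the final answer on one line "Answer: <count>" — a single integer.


#1 (w=7, x=5) -> covered: B1=F, B2=E, B3=E, B4=F, B5=S, B6=T, B6=F, B7=F, B8=S, B9=T
#2 (w=4, x=8) -> covered: B1=T, B2=S, B6=T, B6=F, B7=F, B8=S, B9=F
#3 (w=4, x=5) -> covered: B1=F, B2=E, B3=E, B4=F, B5=E, B6=T, B6=F, B7=F, B8=S, B9=T
#4 (w=-1, x=3) -> covered: B1=T, B2=E, B3=E, B6=T, B6=F, B7=F, B8=E, B9=T
#5 (w=2, x=4) -> covered: B1=T, B2=E, B3=E, B6=T, B6=F, B7=T, B8=E, B9=T
#6 (w=5, x=5) -> covered: B1=F, B2=E, B3=E, B4=F, B5=E, B6=T, B6=F, B7=F, B8=S, B9=T
#7 (w=4, x=4) -> covered: B1=F, B2=E, B3=E, B4=T, B5=E, B6=T, B6=F, B7=F, B8=S, B9=T
#8 (w=1, x=4) -> covered: B1=T, B2=E, B3=E, B6=T, B6=F, B7=T, B8=E, B9=T
union over the pool: B1=T, B1=F, B2=S, B2=E, B3=E, B4=T, B4=F, B5=S, B5=E, B6=T, B6=F, B7=T, B7=F, B8=S, B8=E, B9=T, B9=F
uncovered (1 of 18): B3=S
Answer: 1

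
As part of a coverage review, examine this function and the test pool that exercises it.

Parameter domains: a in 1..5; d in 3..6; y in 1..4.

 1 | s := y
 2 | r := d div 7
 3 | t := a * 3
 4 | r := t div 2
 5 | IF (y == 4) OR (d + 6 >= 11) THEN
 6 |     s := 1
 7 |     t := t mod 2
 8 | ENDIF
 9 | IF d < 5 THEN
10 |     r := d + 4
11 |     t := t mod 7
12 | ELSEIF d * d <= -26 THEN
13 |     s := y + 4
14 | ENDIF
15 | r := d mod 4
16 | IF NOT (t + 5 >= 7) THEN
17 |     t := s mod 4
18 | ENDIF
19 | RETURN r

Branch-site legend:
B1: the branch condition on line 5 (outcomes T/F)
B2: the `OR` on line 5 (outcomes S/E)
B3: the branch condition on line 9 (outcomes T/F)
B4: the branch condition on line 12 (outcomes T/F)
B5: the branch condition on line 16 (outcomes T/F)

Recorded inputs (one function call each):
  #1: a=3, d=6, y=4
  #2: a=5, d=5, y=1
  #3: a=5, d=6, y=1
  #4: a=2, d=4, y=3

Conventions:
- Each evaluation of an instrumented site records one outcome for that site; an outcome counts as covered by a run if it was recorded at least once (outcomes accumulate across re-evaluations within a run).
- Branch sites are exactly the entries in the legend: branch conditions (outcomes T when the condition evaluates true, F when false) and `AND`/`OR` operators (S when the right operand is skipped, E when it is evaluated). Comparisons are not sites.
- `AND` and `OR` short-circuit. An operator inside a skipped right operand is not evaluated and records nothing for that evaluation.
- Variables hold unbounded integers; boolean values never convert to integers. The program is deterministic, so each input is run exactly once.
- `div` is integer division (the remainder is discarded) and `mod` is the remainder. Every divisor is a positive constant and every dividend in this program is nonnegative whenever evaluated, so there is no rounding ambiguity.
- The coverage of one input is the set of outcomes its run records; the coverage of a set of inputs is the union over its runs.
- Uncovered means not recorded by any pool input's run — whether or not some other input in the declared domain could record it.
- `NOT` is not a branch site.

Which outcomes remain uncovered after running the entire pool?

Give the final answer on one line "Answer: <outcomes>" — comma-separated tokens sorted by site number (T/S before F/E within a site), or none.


input #1 (a=3, d=6, y=4): events B2->S, B1->T, B3->F, B4->F, B5->T; covers B1=T, B2=S, B3=F, B4=F, B5=T
input #2 (a=5, d=5, y=1): events B2->E, B1->T, B3->F, B4->F, B5->T; covers B1=T, B2=E, B3=F, B4=F, B5=T
input #3 (a=5, d=6, y=1): events B2->E, B1->T, B3->F, B4->F, B5->T; covers B1=T, B2=E, B3=F, B4=F, B5=T
input #4 (a=2, d=4, y=3): events B2->E, B1->F, B3->T, B5->F; covers B1=F, B2=E, B3=T, B5=F
union over the pool: B1=T, B1=F, B2=S, B2=E, B3=T, B3=F, B4=F, B5=T, B5=F
uncovered (1 of 10): B4=T
Answer: B4=T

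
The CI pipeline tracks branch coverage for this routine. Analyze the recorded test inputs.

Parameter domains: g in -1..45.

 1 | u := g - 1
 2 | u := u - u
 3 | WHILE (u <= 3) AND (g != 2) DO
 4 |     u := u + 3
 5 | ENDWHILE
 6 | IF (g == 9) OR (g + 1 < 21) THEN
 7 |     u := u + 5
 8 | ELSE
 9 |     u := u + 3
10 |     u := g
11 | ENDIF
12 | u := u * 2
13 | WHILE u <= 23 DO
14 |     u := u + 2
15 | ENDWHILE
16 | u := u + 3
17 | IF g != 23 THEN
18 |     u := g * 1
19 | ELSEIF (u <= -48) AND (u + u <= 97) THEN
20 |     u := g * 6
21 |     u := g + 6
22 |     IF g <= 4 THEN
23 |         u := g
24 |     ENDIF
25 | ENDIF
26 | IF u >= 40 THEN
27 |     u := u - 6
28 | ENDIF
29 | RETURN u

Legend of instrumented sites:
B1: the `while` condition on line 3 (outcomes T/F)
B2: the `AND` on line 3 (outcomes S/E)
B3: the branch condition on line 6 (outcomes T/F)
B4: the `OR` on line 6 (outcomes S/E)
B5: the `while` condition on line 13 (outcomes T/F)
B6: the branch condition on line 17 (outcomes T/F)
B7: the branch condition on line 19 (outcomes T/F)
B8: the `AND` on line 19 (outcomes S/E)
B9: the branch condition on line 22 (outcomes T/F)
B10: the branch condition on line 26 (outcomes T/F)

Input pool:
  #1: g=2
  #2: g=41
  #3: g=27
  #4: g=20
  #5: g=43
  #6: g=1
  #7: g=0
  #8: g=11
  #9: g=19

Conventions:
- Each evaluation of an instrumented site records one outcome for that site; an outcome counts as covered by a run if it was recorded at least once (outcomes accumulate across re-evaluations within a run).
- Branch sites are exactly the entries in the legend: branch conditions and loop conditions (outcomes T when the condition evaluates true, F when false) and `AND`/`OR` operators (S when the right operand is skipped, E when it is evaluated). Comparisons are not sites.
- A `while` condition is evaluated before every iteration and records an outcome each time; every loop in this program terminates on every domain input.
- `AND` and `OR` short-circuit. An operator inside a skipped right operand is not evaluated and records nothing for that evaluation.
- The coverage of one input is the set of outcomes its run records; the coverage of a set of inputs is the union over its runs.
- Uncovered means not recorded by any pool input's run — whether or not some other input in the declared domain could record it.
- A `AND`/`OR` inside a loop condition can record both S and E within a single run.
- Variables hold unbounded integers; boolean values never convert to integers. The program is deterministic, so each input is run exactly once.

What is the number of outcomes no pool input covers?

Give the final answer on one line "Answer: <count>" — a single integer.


input #1 (g=2): events B2->E, B1->F, B4->E, B3->T, B5->T, B5->T, B5->T, B5->T, B5->T, B5->T, B5->T, B5->F, B6->T, B10->F; covers B1=F, B2=E, B3=T, B4=E, B5=T, B5=F, B6=T, B10=F
input #2 (g=41): events B2->E, B1->T, B2->E, B1->T, B2->S, B1->F, B4->E, B3->F, B5->F, B6->T, B10->T; covers B1=T, B1=F, B2=S, B2=E, B3=F, B4=E, B5=F, B6=T, B10=T
input #3 (g=27): events B2->E, B1->T, B2->E, B1->T, B2->S, B1->F, B4->E, B3->F, B5->F, B6->T, B10->F; covers B1=T, B1=F, B2=S, B2=E, B3=F, B4=E, B5=F, B6=T, B10=F
input #4 (g=20): events B2->E, B1->T, B2->E, B1->T, B2->S, B1->F, B4->E, B3->F, B5->F, B6->T, B10->F; covers B1=T, B1=F, B2=S, B2=E, B3=F, B4=E, B5=F, B6=T, B10=F
input #5 (g=43): events B2->E, B1->T, B2->E, B1->T, B2->S, B1->F, B4->E, B3->F, B5->F, B6->T, B10->T; covers B1=T, B1=F, B2=S, B2=E, B3=F, B4=E, B5=F, B6=T, B10=T
input #6 (g=1): events B2->E, B1->T, B2->E, B1->T, B2->S, B1->F, B4->E, B3->T, B5->T, B5->F, B6->T, B10->F; covers B1=T, B1=F, B2=S, B2=E, B3=T, B4=E, B5=T, B5=F, B6=T, B10=F
input #7 (g=0): events B2->E, B1->T, B2->E, B1->T, B2->S, B1->F, B4->E, B3->T, B5->T, B5->F, B6->T, B10->F; covers B1=T, B1=F, B2=S, B2=E, B3=T, B4=E, B5=T, B5=F, B6=T, B10=F
input #8 (g=11): events B2->E, B1->T, B2->E, B1->T, B2->S, B1->F, B4->E, B3->T, B5->T, B5->F, B6->T, B10->F; covers B1=T, B1=F, B2=S, B2=E, B3=T, B4=E, B5=T, B5=F, B6=T, B10=F
input #9 (g=19): events B2->E, B1->T, B2->E, B1->T, B2->S, B1->F, B4->E, B3->T, B5->T, B5->F, B6->T, B10->F; covers B1=T, B1=F, B2=S, B2=E, B3=T, B4=E, B5=T, B5=F, B6=T, B10=F
union over the pool: B1=T, B1=F, B2=S, B2=E, B3=T, B3=F, B4=E, B5=T, B5=F, B6=T, B10=T, B10=F
uncovered (8 of 20): B4=S, B6=F, B7=T, B7=F, B8=S, B8=E, B9=T, B9=F
Answer: 8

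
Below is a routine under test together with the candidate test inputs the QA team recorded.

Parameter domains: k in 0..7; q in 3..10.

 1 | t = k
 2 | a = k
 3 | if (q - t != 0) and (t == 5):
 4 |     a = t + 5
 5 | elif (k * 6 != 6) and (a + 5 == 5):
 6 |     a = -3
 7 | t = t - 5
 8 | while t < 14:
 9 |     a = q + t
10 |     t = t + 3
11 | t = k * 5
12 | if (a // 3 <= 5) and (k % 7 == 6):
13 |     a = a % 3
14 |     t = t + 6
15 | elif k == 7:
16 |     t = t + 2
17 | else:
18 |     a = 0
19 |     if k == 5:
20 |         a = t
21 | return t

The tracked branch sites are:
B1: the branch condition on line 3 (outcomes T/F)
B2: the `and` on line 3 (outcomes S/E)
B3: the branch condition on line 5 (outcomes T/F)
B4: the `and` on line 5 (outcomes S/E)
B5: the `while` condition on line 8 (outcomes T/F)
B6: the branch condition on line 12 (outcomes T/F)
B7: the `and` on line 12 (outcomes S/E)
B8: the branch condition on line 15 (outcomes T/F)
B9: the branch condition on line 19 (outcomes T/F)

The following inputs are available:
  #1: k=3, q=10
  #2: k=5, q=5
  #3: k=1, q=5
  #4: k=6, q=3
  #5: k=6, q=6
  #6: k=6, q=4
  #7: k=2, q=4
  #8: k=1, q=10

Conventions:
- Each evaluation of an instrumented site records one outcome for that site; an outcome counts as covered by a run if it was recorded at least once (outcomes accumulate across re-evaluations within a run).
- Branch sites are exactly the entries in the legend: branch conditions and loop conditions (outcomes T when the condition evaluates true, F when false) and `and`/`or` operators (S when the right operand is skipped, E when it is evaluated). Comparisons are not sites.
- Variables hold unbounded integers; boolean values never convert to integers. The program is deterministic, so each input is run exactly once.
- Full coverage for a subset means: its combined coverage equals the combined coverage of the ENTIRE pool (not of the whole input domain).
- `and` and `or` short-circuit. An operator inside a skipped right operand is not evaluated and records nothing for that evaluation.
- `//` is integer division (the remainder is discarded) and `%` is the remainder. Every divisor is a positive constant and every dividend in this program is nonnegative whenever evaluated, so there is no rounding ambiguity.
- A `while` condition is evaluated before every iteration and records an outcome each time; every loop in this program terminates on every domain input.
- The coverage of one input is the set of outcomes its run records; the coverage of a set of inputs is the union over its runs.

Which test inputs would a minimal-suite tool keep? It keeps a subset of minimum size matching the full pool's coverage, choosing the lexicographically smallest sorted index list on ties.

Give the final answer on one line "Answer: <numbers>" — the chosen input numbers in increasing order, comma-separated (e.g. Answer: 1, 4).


input #1, k=3, q=10: events B2->E, B1->F, B4->E, B3->F, B5->T, B5->T, B5->T, B5->T, B5->T, B5->T, B5->F, B7->S, B6->F, B8->F, ...; outcomes B1=F, B2=E, B3=F, B4=E, B5=T, B5=F, B6=F, B7=S, B8=F, B9=F
input #2, k=5, q=5: events B2->S, B1->F, B4->E, B3->F, B5->T, B5->T, B5->T, B5->T, B5->T, B5->F, B7->E, B6->F, B8->F, B9->T; outcomes B1=F, B2=S, B3=F, B4=E, B5=T, B5=F, B6=F, B7=E, B8=F, B9=T
input #3, k=1, q=5: events B2->E, B1->F, B4->S, B3->F, B5->T, B5->T, B5->T, B5->T, B5->T, B5->T, B5->F, B7->E, B6->F, B8->F, ...; outcomes B1=F, B2=E, B3=F, B4=S, B5=T, B5=F, B6=F, B7=E, B8=F, B9=F
input #4, k=6, q=3: events B2->E, B1->F, B4->E, B3->F, B5->T, B5->T, B5->T, B5->T, B5->T, B5->F, B7->E, B6->T; outcomes B1=F, B2=E, B3=F, B4=E, B5=T, B5=F, B6=T, B7=E
input #5, k=6, q=6: events B2->S, B1->F, B4->E, B3->F, B5->T, B5->T, B5->T, B5->T, B5->T, B5->F, B7->S, B6->F, B8->F, B9->F; outcomes B1=F, B2=S, B3=F, B4=E, B5=T, B5=F, B6=F, B7=S, B8=F, B9=F
input #6, k=6, q=4: events B2->E, B1->F, B4->E, B3->F, B5->T, B5->T, B5->T, B5->T, B5->T, B5->F, B7->E, B6->T; outcomes B1=F, B2=E, B3=F, B4=E, B5=T, B5=F, B6=T, B7=E
input #7, k=2, q=4: events B2->E, B1->F, B4->E, B3->F, B5->T, B5->T, B5->T, B5->T, B5->T, B5->T, B5->F, B7->E, B6->F, B8->F, ...; outcomes B1=F, B2=E, B3=F, B4=E, B5=T, B5=F, B6=F, B7=E, B8=F, B9=F
input #8, k=1, q=10: events B2->E, B1->F, B4->S, B3->F, B5->T, B5->T, B5->T, B5->T, B5->T, B5->T, B5->F, B7->S, B6->F, B8->F, ...; outcomes B1=F, B2=E, B3=F, B4=S, B5=T, B5=F, B6=F, B7=S, B8=F, B9=F
pool-wide coverage (15 outcomes): B1=F, B2=S, B2=E, B3=F, B4=S, B4=E, B5=T, B5=F, B6=T, B6=F, B7=S, B7=E, B8=F, B9=T, B9=F
checked all size-1 subsets: none covers 15 outcomes (max 10/15)
checked all size-2 subsets: none covers 15 outcomes (max 14/15)
inputs {2, 4, 8} (size 3) cover everything; no size-3 subset with a lexicographically smaller index list covers all 15
Answer: 2, 4, 8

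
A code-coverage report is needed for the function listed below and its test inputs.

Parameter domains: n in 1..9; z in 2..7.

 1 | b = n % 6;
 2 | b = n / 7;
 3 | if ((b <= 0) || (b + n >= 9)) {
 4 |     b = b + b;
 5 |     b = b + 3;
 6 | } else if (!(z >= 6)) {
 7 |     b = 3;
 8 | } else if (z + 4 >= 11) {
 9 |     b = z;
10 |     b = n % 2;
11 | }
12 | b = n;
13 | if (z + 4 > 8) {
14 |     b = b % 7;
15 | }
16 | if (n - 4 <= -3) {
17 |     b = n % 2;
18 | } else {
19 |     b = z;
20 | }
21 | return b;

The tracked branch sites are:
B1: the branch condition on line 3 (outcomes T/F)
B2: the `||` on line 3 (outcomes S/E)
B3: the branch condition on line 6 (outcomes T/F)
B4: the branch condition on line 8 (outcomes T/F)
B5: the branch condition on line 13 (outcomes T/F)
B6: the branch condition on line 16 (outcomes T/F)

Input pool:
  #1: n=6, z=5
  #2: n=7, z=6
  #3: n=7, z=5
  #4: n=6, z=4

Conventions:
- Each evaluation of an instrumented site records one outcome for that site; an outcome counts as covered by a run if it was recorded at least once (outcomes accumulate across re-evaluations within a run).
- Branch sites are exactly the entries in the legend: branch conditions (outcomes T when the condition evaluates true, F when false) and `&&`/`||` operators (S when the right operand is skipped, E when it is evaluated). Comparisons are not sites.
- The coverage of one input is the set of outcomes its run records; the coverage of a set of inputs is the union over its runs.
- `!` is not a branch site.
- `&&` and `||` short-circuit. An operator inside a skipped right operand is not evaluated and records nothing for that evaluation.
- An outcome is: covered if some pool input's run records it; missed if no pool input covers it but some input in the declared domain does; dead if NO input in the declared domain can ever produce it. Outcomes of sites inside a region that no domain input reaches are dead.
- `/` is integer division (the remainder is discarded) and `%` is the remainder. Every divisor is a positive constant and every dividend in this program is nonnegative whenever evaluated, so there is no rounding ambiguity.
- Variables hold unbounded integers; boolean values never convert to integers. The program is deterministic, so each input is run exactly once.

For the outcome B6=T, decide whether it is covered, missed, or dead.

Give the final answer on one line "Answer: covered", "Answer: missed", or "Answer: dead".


no pool input records B6=T
but domain input (n=1, z=2) does record it -> reachable, so missed
Answer: missed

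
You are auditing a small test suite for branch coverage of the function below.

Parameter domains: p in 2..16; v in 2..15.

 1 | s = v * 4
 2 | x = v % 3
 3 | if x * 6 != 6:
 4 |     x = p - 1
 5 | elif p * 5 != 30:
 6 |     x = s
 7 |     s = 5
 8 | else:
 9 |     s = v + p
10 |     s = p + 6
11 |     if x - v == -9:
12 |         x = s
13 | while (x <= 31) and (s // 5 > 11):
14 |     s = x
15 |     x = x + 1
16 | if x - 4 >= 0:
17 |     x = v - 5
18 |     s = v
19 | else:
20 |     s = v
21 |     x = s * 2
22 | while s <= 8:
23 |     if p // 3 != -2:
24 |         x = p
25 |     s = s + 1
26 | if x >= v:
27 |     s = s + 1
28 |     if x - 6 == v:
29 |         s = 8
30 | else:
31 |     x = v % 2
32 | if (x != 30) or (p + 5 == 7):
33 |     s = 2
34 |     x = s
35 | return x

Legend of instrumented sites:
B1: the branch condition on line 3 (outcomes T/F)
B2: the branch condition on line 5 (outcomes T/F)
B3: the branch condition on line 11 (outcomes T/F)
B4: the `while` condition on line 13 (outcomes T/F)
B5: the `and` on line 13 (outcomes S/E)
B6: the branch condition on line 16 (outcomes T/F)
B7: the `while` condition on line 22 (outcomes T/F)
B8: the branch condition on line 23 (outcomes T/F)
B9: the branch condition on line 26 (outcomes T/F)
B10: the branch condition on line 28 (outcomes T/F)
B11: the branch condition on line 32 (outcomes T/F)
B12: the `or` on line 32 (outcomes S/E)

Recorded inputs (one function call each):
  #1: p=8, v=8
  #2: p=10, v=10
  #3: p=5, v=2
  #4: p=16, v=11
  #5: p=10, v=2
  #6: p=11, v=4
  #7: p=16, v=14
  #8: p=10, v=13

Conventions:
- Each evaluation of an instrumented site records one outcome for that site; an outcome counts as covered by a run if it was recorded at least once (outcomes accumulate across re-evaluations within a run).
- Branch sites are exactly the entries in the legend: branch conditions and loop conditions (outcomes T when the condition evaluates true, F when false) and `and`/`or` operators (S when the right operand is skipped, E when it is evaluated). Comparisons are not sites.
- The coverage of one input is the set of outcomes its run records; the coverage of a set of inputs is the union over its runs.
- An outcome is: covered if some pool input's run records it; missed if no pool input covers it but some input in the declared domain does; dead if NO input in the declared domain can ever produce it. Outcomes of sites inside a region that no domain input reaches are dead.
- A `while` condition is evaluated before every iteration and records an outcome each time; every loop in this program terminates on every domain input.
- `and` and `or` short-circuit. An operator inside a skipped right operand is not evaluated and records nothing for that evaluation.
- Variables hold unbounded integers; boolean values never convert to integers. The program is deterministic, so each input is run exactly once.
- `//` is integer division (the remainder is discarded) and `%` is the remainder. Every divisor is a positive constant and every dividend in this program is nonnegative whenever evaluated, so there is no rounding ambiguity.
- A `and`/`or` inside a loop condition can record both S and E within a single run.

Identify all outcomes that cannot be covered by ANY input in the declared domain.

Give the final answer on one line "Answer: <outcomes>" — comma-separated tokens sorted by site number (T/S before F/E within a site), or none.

exhaustive pass over the 210-input domain:
  B8=F: no domain input ever produces it -> dead
  reachable outcomes have witnesses, e.g. B1=T (e.g. p=2, v=2), B1=F (e.g. p=2, v=4), B2=T (e.g. p=2, v=4), B2=F (e.g. p=6, v=4)

Answer: B8=F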